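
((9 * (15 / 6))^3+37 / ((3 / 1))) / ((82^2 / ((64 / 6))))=273671 / 15129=18.09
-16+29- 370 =-357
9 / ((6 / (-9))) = -27 / 2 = -13.50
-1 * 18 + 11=-7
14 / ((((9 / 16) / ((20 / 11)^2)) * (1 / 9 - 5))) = -16.83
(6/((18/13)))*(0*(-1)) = 0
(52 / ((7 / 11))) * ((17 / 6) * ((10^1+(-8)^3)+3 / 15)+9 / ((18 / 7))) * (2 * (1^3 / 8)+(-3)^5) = 2953958722 / 105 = 28132940.21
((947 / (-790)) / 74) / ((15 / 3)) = -947 / 292300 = -0.00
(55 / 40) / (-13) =-11 / 104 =-0.11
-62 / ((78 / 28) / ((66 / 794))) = -9548 / 5161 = -1.85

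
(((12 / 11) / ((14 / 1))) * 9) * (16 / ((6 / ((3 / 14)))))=0.40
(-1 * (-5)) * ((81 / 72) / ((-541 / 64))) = -360 / 541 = -0.67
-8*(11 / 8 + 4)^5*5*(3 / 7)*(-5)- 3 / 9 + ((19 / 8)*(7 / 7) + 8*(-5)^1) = 33073634651 / 86016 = 384505.61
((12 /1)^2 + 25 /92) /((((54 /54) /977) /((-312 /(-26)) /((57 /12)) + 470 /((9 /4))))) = 117202262398 /3933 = 29799710.75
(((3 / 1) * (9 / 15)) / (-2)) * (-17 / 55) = 153 / 550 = 0.28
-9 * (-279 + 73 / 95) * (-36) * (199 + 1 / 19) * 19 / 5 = -32388926976 / 475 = -68187214.69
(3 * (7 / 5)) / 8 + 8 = 8.52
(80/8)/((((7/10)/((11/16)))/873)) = 240075/28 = 8574.11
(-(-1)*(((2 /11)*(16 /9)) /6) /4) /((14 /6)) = 4 /693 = 0.01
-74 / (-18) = 37 / 9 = 4.11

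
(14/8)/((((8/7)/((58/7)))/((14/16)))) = 1421/128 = 11.10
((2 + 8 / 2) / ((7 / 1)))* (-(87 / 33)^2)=-5046 / 847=-5.96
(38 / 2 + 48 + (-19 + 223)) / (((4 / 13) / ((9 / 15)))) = 10569 / 20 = 528.45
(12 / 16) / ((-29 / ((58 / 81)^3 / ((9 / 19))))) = -31958 / 1594323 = -0.02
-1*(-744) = 744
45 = 45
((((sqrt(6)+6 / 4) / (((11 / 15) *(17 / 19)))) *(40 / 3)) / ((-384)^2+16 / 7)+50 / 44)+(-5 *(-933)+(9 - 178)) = 4497.14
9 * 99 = 891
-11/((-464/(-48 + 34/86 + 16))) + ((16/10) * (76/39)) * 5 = 11547805/778128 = 14.84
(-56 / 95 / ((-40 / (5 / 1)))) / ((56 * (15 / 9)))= 3 / 3800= 0.00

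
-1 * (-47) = 47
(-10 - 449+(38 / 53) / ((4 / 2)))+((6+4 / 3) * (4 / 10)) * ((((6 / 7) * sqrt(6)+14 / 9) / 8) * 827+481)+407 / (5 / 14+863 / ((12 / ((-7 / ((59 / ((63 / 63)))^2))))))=3975.72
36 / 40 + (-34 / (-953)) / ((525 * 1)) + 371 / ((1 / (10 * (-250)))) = -928101974347 / 1000650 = -927499.10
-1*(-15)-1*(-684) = 699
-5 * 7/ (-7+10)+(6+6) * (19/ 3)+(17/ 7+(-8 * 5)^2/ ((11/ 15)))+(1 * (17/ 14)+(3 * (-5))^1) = 1032475/ 462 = 2234.79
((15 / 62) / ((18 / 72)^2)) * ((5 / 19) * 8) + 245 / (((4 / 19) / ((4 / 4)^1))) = 2760995 / 2356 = 1171.90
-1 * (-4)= 4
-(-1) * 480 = 480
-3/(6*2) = -1/4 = -0.25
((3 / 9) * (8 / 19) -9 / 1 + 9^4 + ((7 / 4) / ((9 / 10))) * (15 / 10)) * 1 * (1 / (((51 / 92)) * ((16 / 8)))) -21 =34252625 / 5814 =5891.40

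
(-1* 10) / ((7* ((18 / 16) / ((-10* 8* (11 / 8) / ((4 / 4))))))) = 8800 / 63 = 139.68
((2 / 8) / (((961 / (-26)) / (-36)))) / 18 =13 / 961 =0.01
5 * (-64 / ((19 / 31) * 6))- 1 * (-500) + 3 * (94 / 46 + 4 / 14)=3854065 / 9177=419.97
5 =5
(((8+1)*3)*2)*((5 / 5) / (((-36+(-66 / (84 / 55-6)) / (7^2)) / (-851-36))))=96227082 / 71719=1341.72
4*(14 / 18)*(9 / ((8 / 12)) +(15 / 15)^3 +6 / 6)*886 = 384524 / 9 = 42724.89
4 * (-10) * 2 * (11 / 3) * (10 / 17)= -172.55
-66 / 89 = -0.74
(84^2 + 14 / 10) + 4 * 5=35387 / 5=7077.40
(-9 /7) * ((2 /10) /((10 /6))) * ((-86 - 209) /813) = 531 /9485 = 0.06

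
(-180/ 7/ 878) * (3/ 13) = -270/ 39949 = -0.01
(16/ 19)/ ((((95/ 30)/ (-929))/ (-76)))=356736/ 19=18775.58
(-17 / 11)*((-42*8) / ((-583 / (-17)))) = 97104 / 6413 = 15.14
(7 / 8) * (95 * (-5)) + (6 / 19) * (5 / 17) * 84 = -1053815 / 2584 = -407.82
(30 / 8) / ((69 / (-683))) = -3415 / 92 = -37.12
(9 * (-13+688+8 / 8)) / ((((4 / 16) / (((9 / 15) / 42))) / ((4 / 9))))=5408 / 35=154.51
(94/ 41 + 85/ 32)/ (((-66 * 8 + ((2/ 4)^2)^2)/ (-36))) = 116874/ 346327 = 0.34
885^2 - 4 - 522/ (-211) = 165260153/ 211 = 783223.47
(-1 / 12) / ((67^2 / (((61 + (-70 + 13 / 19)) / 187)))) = 79 / 95696502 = 0.00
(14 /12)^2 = 49 /36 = 1.36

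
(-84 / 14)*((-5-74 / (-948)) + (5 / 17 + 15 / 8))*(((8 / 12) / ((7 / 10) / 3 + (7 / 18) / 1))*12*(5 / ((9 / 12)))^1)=13309350 / 9401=1415.74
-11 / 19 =-0.58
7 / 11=0.64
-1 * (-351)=351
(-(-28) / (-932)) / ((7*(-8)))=1 / 1864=0.00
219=219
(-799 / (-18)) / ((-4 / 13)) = -10387 / 72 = -144.26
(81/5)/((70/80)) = 648/35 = 18.51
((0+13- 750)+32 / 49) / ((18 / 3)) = -122.72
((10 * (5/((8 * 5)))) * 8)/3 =10/3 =3.33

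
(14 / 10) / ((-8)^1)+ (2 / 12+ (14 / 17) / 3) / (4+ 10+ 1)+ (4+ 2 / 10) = 2757 / 680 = 4.05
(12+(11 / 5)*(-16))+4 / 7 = -792 / 35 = -22.63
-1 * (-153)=153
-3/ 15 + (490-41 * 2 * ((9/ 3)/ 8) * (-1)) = 10411/ 20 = 520.55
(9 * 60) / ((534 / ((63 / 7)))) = 810 / 89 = 9.10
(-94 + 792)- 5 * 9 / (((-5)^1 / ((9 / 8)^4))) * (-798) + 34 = -22061415 / 2048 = -10772.18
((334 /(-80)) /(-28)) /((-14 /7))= -167 /2240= -0.07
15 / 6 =5 / 2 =2.50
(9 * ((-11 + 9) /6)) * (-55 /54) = 55 /18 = 3.06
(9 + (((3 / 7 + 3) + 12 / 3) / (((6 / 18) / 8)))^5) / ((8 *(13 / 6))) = 9082265250753693 / 873964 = 10392035885.64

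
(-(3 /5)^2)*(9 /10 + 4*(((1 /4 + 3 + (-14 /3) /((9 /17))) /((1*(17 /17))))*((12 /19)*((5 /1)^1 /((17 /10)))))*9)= 10791837 /80750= 133.65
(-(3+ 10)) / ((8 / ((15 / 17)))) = -1.43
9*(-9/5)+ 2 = -71/5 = -14.20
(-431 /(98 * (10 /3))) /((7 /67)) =-86631 /6860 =-12.63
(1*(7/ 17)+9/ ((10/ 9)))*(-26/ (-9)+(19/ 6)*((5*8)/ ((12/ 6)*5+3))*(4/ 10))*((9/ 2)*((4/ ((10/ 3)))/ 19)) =1723377/ 104975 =16.42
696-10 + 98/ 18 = 691.44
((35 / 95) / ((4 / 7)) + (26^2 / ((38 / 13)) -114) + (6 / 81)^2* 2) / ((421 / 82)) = 267860257 / 11662542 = 22.97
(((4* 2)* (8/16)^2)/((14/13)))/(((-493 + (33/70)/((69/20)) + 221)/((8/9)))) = -1196/196965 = -0.01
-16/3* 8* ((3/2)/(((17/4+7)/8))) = -2048/45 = -45.51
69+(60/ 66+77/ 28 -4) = 3021/ 44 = 68.66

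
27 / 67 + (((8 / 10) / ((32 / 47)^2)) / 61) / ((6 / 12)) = 1202083 / 2615680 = 0.46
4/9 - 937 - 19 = -8600/9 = -955.56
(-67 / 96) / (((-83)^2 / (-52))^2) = -11323 / 284749926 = -0.00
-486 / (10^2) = -243 / 50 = -4.86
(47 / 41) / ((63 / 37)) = 0.67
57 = 57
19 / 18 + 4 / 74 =739 / 666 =1.11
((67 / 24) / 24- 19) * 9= -10877 / 64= -169.95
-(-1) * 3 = 3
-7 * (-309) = 2163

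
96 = 96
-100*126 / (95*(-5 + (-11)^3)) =0.10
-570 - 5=-575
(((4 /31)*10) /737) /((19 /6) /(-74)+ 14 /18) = 53280 /22367213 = 0.00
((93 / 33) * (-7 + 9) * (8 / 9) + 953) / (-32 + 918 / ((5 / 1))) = 474215 / 75042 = 6.32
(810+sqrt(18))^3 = 539835606.03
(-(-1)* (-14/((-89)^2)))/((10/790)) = -1106/7921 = -0.14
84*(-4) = -336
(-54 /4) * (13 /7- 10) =1539 /14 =109.93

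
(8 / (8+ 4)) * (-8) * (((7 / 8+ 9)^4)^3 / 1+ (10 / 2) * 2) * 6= -59091511032361348148801 / 2147483648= -27516629096288.86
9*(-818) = -7362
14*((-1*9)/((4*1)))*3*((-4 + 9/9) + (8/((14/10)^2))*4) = -17631/14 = -1259.36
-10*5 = -50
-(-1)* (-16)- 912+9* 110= 62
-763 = -763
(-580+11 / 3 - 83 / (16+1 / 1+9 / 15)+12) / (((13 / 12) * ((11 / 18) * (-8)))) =1352061 / 12584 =107.44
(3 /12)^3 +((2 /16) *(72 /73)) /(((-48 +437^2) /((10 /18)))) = 13937553 /891982912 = 0.02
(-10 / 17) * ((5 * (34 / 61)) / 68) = -25 / 1037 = -0.02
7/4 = 1.75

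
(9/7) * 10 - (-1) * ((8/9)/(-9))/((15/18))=12038/945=12.74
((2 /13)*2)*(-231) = -71.08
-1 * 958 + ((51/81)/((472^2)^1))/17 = -5762530943/6015168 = -958.00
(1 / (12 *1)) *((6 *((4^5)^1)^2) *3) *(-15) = -23592960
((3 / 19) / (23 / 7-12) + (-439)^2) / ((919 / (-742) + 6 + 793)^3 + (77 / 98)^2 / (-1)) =91248167499569584 / 240388838395678730579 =0.00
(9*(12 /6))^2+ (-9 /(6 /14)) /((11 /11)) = 303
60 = 60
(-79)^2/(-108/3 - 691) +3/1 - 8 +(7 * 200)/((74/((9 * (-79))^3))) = -182911602201312/26899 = -6799940600.07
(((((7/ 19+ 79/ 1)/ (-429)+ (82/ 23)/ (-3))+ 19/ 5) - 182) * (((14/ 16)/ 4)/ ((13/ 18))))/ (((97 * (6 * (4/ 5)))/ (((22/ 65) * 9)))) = -815732883/ 2292397120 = -0.36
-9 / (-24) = 3 / 8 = 0.38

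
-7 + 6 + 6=5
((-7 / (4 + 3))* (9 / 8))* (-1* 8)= 9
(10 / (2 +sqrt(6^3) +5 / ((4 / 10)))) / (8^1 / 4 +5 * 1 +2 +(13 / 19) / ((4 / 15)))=-44080 / 20217 +6080 * sqrt(6) / 6739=0.03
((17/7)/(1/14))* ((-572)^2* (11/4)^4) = 5089694753/8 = 636211844.12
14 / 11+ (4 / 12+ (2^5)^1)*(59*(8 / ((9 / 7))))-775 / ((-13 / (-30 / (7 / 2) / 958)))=153676837144 / 12945933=11870.67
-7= -7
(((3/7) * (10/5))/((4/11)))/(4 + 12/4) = 33/98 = 0.34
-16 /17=-0.94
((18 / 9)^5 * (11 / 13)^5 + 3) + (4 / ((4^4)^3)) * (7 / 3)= 78863541971083 / 4671947145216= 16.88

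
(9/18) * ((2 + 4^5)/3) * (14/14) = 171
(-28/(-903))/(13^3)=4/283413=0.00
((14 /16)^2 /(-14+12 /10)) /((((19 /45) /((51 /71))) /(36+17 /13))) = -272703375 /71831552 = -3.80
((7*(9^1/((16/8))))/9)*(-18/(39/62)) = -1302/13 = -100.15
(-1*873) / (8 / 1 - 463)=873 / 455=1.92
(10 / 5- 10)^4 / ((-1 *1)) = -4096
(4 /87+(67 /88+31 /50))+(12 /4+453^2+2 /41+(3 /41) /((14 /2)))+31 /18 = 33818522419673 /164795400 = 205215.21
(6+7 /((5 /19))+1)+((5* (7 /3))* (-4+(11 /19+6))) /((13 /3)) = 50071 /1235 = 40.54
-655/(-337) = 655/337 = 1.94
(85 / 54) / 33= 85 / 1782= 0.05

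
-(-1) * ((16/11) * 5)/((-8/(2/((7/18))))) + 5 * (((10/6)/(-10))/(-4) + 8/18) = -12445/5544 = -2.24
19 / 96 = 0.20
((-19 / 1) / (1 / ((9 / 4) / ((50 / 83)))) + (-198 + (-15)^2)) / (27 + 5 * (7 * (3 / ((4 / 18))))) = -977 / 11100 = -0.09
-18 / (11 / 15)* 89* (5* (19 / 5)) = -456570 / 11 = -41506.36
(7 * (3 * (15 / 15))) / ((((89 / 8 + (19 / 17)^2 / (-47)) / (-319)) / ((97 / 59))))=-70610193192 / 71153941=-992.36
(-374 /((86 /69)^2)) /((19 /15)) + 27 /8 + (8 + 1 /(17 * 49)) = -41834227619 /234112984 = -178.69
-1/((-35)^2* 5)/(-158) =1/967750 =0.00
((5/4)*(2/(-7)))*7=-5/2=-2.50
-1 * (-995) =995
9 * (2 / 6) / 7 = 3 / 7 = 0.43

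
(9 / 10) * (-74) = -333 / 5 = -66.60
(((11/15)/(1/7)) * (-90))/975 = -154/325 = -0.47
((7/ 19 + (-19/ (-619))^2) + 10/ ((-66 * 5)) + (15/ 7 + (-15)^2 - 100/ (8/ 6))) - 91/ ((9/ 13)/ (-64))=43210746286340/ 5045080887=8564.93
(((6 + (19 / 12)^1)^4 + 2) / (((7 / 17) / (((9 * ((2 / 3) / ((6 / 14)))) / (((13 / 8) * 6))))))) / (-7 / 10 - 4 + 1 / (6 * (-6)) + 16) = 5832396805 / 5697432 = 1023.69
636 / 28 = 159 / 7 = 22.71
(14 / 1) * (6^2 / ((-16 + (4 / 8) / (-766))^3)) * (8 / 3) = -1610847064064 / 4909849057899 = -0.33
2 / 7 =0.29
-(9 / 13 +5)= -74 / 13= -5.69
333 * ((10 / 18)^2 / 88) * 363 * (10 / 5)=10175 / 12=847.92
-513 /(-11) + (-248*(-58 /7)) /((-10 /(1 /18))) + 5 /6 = 249853 /6930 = 36.05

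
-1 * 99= -99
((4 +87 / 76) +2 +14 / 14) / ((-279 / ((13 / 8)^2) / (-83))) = 8682713 / 1357056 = 6.40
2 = 2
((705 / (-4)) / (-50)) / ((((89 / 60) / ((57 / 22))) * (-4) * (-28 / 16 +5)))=-24111 / 50908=-0.47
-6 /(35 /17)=-102 /35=-2.91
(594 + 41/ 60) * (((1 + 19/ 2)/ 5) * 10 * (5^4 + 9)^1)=79176139/ 10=7917613.90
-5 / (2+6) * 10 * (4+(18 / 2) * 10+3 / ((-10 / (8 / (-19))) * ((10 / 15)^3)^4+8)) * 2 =-1179.58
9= 9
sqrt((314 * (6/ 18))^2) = 314/ 3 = 104.67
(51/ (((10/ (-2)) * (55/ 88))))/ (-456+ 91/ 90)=7344/ 204745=0.04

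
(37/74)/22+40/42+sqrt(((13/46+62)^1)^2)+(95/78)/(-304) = 139803857/2210208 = 63.25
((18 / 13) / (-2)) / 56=-9 / 728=-0.01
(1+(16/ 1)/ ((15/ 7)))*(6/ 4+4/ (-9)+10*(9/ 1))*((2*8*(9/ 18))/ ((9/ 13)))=8908.61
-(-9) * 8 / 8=9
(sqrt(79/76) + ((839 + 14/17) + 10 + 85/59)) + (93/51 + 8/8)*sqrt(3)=sqrt(1501)/38 + 48*sqrt(3)/17 + 853818/1003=857.17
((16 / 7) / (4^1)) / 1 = 4 / 7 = 0.57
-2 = -2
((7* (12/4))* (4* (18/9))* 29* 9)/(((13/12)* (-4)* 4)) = -32886/13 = -2529.69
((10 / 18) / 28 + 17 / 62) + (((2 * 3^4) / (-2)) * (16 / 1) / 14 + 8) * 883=-583371079 / 7812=-74676.28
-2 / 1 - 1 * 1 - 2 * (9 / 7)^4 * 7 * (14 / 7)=-27273 / 343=-79.51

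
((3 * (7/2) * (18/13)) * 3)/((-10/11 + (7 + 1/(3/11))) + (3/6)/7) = 261954/59033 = 4.44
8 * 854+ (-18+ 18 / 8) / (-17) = 464639 / 68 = 6832.93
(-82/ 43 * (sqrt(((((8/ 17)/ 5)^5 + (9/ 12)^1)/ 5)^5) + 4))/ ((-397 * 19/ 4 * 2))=7264808587940131852169 * sqrt(226291937599)/ 784311518651124941409423828125000 + 656/ 324349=0.00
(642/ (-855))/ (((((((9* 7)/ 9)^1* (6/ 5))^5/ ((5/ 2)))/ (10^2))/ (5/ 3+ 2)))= -0.02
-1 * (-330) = 330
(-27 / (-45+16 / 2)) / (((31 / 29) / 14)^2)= 125.17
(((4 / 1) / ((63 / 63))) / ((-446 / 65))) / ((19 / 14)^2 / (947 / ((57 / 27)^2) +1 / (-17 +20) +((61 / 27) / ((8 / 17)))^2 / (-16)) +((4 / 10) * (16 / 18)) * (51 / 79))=-42998302776558675 / 17572945544893288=-2.45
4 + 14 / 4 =15 / 2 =7.50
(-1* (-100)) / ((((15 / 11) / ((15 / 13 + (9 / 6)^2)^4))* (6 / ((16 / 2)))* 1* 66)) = 181760415 / 913952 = 198.87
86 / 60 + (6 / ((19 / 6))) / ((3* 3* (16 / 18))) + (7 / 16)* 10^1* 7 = 73633 / 2280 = 32.30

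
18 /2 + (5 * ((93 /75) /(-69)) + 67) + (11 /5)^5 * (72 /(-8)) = -83644546 /215625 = -387.92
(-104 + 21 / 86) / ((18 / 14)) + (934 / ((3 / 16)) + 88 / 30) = 18976807 / 3870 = 4903.57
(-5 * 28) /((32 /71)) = -2485 /8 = -310.62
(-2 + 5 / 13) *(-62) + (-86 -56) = -41.85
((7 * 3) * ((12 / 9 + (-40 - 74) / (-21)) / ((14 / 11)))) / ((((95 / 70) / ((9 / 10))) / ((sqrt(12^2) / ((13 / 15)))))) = 253044 / 247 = 1024.47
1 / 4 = 0.25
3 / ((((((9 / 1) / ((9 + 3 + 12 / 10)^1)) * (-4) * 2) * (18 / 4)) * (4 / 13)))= -143 / 360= -0.40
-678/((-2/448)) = 151872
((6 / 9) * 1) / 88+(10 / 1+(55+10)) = 9901 / 132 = 75.01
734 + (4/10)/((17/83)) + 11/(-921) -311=33266506/78285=424.94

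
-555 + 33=-522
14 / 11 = 1.27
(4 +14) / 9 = 2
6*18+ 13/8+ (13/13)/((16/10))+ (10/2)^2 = 541/4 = 135.25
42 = 42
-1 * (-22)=22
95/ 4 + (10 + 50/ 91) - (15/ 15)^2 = 12121/ 364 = 33.30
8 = 8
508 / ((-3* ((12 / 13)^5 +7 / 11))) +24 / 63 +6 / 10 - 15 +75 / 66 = -585461577919 / 4108876310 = -142.49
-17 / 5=-3.40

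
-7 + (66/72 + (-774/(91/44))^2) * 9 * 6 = 7563114.76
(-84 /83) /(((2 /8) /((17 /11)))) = -5712 /913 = -6.26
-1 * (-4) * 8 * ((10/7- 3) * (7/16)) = -22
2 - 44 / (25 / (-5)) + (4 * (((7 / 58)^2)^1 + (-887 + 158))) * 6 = -73523796 / 4205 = -17484.85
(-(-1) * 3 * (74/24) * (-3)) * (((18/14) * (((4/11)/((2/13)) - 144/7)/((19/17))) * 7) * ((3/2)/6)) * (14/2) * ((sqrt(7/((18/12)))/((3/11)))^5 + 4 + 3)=83335581/1672 + 316326432961 * sqrt(42)/9234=222058677.47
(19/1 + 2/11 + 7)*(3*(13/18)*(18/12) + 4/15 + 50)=77064/55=1401.16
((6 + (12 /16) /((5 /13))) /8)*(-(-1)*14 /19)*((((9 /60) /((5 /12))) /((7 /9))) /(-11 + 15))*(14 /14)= 12879 /152000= 0.08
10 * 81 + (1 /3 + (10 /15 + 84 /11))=9005 /11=818.64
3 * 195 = 585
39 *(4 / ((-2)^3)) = -39 / 2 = -19.50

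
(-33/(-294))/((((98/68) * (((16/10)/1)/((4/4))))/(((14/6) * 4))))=935/2058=0.45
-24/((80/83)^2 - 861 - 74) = 165336/6434815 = 0.03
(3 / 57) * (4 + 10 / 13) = 62 / 247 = 0.25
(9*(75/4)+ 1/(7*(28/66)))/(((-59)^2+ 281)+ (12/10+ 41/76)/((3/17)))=9445185/210695933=0.04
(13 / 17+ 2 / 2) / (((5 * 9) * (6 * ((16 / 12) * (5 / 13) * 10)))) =13 / 10200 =0.00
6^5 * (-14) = -108864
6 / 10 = 3 / 5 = 0.60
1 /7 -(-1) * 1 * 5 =36 /7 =5.14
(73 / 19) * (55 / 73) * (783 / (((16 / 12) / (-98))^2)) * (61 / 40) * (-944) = -669839822883 / 38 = -17627363760.08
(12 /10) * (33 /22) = 9 /5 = 1.80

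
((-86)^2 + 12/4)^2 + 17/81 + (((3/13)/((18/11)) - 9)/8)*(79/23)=21213982975729/387504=54745197.41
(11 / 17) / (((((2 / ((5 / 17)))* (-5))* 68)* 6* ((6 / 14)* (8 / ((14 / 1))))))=-539 / 2829888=-0.00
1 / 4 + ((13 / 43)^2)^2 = 3533045 / 13675204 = 0.26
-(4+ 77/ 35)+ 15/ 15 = -26/ 5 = -5.20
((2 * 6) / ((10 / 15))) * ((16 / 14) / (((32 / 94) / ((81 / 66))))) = 11421 / 154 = 74.16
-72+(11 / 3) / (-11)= -217 / 3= -72.33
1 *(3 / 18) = 1 / 6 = 0.17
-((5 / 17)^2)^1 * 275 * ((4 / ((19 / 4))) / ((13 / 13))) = -110000 / 5491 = -20.03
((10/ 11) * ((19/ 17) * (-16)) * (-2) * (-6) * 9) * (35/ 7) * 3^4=-132969600/ 187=-711067.38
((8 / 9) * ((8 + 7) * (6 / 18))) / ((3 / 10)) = 14.81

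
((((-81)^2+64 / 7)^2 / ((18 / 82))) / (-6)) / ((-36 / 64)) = 693776442568 / 11907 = 58266267.12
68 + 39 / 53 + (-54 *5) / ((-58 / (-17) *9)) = 92132 / 1537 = 59.94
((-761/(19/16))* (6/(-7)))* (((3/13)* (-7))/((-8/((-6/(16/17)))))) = -349299/494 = -707.08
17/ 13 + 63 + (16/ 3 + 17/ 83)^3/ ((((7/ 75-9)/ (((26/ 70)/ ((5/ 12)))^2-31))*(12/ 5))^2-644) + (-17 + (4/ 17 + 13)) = 60.28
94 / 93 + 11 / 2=1211 / 186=6.51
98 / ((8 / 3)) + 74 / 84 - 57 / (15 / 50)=-12799 / 84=-152.37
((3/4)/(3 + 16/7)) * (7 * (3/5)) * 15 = 1323/148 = 8.94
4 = 4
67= 67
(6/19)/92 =3/874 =0.00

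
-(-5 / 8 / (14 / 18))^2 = -2025 / 3136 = -0.65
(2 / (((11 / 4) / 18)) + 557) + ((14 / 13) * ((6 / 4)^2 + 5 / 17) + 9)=2828861 / 4862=581.83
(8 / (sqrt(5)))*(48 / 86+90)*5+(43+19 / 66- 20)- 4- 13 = 415 / 66+31152*sqrt(5) / 43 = 1626.24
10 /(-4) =-5 /2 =-2.50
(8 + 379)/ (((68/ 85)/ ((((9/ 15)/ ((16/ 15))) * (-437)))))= -7610355/ 64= -118911.80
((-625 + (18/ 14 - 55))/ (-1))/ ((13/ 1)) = 4751/ 91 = 52.21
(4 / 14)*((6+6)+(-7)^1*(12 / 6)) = -4 / 7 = -0.57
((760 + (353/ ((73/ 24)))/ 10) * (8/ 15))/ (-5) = -2253088/ 27375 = -82.30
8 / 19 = 0.42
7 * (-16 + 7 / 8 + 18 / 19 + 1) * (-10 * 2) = 70105 / 38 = 1844.87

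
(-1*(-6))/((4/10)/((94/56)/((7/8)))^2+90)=132540/1990501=0.07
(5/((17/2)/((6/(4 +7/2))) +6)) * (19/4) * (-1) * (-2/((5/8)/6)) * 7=192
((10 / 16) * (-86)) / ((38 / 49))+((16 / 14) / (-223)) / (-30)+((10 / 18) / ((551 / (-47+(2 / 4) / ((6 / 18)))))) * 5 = -21531873779 / 309639960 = -69.54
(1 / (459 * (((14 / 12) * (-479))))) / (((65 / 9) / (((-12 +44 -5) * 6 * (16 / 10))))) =-2592 / 18525325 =-0.00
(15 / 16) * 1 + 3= 63 / 16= 3.94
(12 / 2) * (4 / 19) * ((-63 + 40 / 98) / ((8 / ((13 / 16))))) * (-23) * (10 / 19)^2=68777475 / 1344364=51.16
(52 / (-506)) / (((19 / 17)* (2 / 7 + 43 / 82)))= -253708 / 2235255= -0.11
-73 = -73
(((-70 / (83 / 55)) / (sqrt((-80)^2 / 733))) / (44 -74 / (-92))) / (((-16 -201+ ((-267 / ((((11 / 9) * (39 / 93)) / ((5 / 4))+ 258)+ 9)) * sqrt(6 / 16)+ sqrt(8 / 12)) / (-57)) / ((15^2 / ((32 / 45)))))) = -79380343091325189375 * sqrt(4398) / 621552459026021439657257536+ 2932078595322698259755625 * sqrt(733) / 155388114756505359914314384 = 0.51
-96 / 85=-1.13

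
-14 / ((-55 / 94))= 1316 / 55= 23.93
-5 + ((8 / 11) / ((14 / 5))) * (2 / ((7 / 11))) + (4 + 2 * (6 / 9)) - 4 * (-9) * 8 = 42505 / 147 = 289.15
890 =890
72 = 72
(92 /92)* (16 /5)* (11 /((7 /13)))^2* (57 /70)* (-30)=-55948464 /1715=-32623.01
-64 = -64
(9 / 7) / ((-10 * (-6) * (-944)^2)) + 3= 374277123 / 124759040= 3.00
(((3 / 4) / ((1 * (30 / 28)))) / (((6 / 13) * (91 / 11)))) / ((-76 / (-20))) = 11 / 228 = 0.05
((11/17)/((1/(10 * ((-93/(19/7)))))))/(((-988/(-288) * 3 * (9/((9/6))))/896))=-256650240/79781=-3216.93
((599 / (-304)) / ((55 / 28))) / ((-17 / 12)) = 12579 / 17765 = 0.71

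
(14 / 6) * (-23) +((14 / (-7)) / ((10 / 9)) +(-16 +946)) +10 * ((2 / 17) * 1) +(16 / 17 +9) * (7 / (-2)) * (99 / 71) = 827.19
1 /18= 0.06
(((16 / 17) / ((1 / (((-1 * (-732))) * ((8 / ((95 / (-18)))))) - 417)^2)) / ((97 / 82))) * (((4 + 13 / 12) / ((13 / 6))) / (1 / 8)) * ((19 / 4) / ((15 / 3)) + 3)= 0.00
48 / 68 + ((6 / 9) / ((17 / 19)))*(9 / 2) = 69 / 17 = 4.06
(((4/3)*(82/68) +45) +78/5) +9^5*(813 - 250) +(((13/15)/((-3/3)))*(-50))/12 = 33244652.82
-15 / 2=-7.50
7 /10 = 0.70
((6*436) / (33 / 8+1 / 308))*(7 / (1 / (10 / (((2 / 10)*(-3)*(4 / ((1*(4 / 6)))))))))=-94001600 / 7629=-12321.61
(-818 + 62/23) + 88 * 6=-6608/23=-287.30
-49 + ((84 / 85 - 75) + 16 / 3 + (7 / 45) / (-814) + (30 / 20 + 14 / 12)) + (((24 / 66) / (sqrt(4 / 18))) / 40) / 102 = -14323819 / 124542 + sqrt(2) / 7480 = -115.01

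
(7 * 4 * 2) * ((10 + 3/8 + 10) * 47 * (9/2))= 482643/2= 241321.50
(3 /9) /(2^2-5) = -1 /3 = -0.33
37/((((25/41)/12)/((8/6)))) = 24272/25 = 970.88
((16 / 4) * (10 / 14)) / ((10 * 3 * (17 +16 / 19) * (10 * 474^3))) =19 / 3790740212280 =0.00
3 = 3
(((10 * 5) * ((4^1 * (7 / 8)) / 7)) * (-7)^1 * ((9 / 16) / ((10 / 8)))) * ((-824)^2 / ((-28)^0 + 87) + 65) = -26959905 / 44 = -612725.11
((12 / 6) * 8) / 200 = 2 / 25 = 0.08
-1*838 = -838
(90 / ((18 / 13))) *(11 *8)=5720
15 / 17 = 0.88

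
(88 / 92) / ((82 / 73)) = 803 / 943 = 0.85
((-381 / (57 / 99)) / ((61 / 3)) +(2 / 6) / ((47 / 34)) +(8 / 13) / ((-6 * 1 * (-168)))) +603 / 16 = 3843754081 / 713814192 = 5.38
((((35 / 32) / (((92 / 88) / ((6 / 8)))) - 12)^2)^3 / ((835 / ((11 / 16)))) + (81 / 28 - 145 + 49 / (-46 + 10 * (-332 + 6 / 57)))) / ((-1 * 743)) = -45510733011176397763137591644699 / 22596545631973282279422668308480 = -2.01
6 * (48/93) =96/31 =3.10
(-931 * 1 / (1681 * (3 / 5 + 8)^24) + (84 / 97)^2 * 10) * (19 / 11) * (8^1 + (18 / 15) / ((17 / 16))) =118.25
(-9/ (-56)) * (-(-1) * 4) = 0.64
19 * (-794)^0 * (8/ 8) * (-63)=-1197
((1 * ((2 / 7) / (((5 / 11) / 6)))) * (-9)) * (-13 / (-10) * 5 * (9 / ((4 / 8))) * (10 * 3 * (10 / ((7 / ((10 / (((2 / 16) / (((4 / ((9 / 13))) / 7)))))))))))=-3854822400 / 343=-11238549.27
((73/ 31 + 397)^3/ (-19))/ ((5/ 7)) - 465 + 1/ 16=-42506267982531/ 9056464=-4693472.86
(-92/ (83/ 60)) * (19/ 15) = -6992/ 83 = -84.24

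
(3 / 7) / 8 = 3 / 56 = 0.05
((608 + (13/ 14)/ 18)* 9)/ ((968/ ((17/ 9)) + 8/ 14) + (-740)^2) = 2604893/ 260901808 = 0.01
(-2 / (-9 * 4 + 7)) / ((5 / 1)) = 2 / 145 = 0.01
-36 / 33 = -12 / 11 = -1.09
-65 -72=-137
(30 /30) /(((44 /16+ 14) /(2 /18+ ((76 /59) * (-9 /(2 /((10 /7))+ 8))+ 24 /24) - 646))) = -38.57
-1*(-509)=509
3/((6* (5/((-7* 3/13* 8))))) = -84/65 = -1.29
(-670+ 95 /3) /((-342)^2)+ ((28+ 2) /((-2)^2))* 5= 13156535 /350892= 37.49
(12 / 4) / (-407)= -3 / 407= -0.01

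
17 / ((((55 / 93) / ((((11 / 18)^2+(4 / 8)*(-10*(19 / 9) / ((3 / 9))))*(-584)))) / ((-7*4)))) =-21843218264 / 1485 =-14709237.89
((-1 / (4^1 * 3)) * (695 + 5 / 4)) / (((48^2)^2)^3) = -2785 / 7180192468708211294208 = -0.00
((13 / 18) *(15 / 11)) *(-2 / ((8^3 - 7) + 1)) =-65 / 16698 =-0.00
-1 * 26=-26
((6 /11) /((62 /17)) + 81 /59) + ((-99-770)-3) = -17513138 /20119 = -870.48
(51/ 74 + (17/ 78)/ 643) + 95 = 88785433/ 927849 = 95.69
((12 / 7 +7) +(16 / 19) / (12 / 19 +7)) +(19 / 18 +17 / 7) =224881 / 18270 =12.31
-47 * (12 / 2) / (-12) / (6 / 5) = 235 / 12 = 19.58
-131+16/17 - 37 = -167.06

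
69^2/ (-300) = -1587/ 100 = -15.87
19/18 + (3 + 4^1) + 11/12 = 323/36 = 8.97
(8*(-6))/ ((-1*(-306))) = -8/ 51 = -0.16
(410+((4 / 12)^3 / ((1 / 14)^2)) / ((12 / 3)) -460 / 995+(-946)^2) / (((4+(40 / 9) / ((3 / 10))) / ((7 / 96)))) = 3469.83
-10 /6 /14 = -5 /42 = -0.12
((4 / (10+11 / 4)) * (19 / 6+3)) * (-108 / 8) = -444 / 17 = -26.12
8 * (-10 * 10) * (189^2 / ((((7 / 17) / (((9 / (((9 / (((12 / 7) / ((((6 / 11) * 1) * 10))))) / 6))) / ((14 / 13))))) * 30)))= -4050740.57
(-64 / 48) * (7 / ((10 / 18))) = -84 / 5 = -16.80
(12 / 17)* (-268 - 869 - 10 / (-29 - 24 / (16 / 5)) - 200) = -1170972 / 1241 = -943.57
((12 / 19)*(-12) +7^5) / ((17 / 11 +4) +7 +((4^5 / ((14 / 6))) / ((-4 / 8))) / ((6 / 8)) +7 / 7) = -24577553 / 1692311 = -14.52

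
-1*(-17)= 17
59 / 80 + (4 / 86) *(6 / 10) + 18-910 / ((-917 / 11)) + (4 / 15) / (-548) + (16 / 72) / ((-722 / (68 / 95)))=113117084874217 / 3811128724080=29.68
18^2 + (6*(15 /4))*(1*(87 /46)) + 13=34919 /92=379.55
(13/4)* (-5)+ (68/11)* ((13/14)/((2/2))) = -3237/308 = -10.51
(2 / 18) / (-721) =-1 / 6489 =-0.00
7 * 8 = 56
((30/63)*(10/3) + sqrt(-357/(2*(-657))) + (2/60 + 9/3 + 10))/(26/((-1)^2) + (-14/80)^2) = 800*sqrt(52122)/9121131 + 1473760/2623887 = 0.58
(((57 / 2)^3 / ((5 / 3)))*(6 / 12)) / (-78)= -89.04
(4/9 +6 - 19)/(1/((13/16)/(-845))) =113/9360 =0.01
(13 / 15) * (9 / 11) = 39 / 55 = 0.71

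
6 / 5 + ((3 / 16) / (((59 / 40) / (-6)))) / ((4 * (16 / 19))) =18381 / 18880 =0.97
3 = 3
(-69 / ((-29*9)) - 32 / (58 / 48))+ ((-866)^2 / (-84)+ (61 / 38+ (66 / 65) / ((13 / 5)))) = -11670770301 / 1303666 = -8952.27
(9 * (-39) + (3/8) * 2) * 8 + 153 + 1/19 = -50330/19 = -2648.95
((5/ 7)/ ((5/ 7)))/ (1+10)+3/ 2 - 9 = -163/ 22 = -7.41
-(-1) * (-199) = -199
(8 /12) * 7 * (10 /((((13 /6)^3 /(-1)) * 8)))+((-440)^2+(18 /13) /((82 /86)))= 17438986346 /90077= 193600.88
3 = 3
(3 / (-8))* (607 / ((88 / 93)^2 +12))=-15749829 / 892256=-17.65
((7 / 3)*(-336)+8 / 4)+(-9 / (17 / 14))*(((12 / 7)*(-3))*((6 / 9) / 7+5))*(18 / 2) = 114950 / 119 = 965.97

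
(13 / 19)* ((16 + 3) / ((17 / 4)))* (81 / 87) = 1404 / 493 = 2.85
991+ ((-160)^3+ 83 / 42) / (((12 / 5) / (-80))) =8601658283 / 63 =136534258.46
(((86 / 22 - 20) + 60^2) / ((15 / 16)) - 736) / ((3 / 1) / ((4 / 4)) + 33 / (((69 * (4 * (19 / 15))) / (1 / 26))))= 2571993216 / 2502665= 1027.70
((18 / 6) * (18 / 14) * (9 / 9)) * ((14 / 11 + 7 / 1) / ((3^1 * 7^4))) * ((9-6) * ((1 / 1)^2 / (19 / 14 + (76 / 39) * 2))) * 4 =0.01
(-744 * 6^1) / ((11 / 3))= -13392 / 11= -1217.45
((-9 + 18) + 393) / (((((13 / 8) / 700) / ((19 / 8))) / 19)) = 101585400 / 13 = 7814261.54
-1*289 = -289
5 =5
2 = 2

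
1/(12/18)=3/2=1.50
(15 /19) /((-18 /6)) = -5 /19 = -0.26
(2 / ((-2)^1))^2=1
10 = 10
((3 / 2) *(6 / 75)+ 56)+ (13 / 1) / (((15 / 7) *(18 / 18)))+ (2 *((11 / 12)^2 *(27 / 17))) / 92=58383193 / 938400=62.22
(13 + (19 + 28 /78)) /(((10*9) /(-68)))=-42908 /1755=-24.45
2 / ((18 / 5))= 5 / 9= 0.56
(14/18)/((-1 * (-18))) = 7/162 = 0.04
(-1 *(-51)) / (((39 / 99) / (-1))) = -1683 / 13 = -129.46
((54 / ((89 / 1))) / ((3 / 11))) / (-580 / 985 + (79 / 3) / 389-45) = -22760001 / 465704248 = -0.05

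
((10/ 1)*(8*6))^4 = 53084160000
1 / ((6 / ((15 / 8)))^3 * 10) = 25 / 8192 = 0.00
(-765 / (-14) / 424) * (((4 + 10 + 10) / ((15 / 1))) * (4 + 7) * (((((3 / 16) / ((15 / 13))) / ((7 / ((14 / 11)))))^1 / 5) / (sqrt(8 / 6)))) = 1989 * sqrt(3) / 296800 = 0.01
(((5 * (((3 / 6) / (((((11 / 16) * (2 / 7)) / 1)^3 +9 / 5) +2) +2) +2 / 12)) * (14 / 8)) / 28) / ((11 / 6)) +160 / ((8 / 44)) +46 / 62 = 881.13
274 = 274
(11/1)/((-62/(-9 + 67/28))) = 2035/1736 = 1.17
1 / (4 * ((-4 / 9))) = -0.56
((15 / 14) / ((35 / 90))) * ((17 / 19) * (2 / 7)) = 4590 / 6517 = 0.70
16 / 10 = 8 / 5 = 1.60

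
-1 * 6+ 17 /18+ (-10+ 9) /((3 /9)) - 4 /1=-217 /18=-12.06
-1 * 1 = -1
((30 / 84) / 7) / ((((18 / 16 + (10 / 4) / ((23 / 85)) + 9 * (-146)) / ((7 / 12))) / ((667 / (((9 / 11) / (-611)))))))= 515534305 / 45335241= 11.37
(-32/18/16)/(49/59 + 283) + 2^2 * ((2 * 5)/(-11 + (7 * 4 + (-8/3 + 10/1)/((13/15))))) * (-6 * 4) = -1880930249/49886334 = -37.70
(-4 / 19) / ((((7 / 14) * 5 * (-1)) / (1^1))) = 8 / 95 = 0.08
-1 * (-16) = 16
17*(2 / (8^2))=17 / 32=0.53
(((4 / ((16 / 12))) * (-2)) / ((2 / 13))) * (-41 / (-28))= -1599 / 28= -57.11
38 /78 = 19 /39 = 0.49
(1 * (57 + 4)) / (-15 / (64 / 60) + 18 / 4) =-976 / 153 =-6.38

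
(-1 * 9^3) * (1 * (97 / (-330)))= 23571 / 110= 214.28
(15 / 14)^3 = 1.23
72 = 72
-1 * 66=-66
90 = 90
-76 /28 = -19 /7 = -2.71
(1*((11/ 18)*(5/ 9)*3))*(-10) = -275/ 27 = -10.19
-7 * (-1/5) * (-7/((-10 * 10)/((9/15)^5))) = 11907/1562500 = 0.01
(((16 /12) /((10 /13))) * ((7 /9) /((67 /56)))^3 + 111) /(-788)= -0.14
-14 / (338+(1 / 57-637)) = 399 / 8521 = 0.05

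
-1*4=-4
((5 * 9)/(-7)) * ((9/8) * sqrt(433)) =-405 * sqrt(433)/56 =-150.49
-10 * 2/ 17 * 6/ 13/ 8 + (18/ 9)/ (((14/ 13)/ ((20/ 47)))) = 52525/ 72709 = 0.72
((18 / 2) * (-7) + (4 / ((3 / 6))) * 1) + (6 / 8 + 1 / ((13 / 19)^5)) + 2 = -67695841 / 1485172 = -45.58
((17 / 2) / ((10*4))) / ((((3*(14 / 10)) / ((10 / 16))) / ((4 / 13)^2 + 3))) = 44455 / 454272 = 0.10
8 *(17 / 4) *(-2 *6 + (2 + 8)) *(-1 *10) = 680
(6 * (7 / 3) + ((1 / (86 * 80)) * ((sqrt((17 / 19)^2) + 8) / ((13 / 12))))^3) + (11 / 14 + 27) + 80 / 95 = 10414473093311233 / 244311653824000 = 42.63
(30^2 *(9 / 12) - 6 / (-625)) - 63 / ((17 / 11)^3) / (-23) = 675.75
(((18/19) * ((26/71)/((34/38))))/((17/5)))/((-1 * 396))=-0.00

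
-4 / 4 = -1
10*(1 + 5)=60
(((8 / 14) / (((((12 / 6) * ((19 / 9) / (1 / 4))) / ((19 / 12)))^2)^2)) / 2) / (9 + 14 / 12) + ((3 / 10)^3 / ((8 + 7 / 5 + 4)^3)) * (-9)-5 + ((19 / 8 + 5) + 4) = 214617762050529 / 33666053177344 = 6.37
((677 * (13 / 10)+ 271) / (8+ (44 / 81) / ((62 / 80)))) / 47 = 28904121 / 10268560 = 2.81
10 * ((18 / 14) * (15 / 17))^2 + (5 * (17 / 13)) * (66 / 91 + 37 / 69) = 3487272805 / 165131421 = 21.12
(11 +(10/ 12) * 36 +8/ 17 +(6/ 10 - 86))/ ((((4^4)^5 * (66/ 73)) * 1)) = -0.00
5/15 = 1/3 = 0.33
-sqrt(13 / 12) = -1.04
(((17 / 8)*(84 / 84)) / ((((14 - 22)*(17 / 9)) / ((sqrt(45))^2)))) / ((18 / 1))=-45 / 128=-0.35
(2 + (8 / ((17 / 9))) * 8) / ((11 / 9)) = 5490 / 187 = 29.36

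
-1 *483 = -483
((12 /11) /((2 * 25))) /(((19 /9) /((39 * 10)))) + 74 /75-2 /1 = 47296 /15675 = 3.02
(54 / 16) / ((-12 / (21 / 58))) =-189 / 1856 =-0.10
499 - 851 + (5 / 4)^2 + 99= -4023 / 16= -251.44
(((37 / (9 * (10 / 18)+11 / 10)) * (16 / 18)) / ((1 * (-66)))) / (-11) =1480 / 199287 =0.01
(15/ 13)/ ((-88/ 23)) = -345/ 1144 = -0.30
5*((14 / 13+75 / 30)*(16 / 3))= 95.38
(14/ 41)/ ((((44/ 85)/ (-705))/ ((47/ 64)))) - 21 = -20927613/ 57728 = -362.52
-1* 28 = -28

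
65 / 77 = 0.84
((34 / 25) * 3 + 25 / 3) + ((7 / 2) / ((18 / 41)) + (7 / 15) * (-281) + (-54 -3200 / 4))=-868273 / 900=-964.75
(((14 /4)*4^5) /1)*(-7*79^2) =-156574208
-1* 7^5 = -16807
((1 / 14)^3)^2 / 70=1 / 527067520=0.00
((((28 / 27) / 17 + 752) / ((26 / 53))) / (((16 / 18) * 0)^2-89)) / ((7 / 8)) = -73181552 / 3717441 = -19.69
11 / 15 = 0.73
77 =77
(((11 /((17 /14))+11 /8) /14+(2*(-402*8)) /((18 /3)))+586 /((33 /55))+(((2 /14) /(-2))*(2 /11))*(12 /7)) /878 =-41611891 /386165472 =-0.11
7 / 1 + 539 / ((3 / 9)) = 1624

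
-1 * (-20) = 20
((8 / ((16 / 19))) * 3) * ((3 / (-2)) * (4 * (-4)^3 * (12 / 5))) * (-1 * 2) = -262656 / 5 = -52531.20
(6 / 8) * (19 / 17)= 57 / 68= 0.84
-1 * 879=-879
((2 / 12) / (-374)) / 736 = -0.00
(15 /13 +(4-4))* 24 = 360 /13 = 27.69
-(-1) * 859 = 859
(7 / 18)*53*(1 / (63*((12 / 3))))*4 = 53 / 162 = 0.33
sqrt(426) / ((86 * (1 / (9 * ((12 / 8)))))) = 27 * sqrt(426) / 172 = 3.24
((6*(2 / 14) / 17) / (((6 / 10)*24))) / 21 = 5 / 29988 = 0.00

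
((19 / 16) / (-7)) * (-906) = 8607 / 56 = 153.70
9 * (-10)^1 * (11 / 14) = -495 / 7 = -70.71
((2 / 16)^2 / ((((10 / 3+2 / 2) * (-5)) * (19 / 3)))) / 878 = -9 / 69397120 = -0.00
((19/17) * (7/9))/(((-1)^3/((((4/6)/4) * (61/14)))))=-1159/1836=-0.63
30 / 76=15 / 38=0.39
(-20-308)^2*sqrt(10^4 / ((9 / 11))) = 10758400*sqrt(11) / 3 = 11893858.71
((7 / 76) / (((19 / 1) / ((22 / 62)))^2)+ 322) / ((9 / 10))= 42449257795 / 118646982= 357.78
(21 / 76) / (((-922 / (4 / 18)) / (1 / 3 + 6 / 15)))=-77 / 1576620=-0.00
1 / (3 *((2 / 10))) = 5 / 3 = 1.67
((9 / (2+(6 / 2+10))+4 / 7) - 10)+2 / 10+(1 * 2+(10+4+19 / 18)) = 5309 / 630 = 8.43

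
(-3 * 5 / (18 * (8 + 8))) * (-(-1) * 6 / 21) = -5 / 336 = -0.01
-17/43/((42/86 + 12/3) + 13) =-0.02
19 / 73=0.26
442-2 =440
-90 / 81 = -10 / 9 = -1.11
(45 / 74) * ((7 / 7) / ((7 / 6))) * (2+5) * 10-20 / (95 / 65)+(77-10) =63131 / 703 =89.80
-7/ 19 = -0.37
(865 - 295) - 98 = 472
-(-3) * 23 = 69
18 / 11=1.64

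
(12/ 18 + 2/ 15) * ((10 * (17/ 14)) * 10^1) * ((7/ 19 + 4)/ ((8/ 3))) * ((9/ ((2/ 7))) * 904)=86099220/ 19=4531537.89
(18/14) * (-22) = -198/7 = -28.29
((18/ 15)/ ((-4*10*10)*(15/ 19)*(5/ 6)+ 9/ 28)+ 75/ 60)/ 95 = 3482957/ 265675100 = 0.01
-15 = -15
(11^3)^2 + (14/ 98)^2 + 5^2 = 86807715/ 49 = 1771586.02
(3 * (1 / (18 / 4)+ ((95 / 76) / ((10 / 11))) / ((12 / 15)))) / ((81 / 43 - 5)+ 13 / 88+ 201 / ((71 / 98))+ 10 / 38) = 0.02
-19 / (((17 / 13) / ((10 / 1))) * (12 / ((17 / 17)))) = -1235 / 102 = -12.11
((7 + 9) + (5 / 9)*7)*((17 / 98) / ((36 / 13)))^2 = 0.08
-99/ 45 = -11/ 5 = -2.20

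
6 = 6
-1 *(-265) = 265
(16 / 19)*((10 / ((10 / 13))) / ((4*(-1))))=-52 / 19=-2.74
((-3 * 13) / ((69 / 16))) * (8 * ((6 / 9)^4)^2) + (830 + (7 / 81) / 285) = 11858237417 / 14335785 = 827.18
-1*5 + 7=2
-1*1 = -1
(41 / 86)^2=1681 / 7396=0.23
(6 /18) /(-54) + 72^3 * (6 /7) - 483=362249327 /1134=319443.85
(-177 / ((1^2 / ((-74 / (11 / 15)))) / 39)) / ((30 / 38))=9705618 / 11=882328.91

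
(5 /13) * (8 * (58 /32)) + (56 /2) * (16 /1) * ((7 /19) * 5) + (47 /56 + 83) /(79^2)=71723855045 /86325512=830.85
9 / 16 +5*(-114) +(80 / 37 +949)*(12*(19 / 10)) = 21117.06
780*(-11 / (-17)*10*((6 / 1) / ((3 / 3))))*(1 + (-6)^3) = -110682000 / 17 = -6510705.88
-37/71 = -0.52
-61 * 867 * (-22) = 1163514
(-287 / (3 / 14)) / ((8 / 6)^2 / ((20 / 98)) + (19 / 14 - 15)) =843780 / 3107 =271.57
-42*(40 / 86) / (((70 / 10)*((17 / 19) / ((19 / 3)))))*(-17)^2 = -245480 / 43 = -5708.84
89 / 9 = 9.89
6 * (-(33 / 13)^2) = -6534 / 169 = -38.66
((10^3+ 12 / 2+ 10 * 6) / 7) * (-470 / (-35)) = 100204 / 49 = 2044.98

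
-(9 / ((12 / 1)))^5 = -243 / 1024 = -0.24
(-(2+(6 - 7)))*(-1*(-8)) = -8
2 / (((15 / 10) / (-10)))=-40 / 3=-13.33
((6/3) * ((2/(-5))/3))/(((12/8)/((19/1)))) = -152/45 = -3.38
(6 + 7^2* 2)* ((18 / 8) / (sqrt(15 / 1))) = 78* sqrt(15) / 5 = 60.42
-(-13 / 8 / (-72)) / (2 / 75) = -325 / 384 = -0.85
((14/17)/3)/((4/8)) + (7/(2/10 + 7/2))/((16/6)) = 9499/7548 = 1.26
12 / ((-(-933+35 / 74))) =888 / 69007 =0.01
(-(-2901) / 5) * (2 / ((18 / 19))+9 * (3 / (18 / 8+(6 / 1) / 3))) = 250453 / 51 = 4910.84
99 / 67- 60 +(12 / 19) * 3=-72087 / 1273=-56.63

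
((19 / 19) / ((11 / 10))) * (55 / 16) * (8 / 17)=25 / 17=1.47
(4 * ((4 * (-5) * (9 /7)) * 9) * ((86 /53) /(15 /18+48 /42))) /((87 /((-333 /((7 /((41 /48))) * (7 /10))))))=3170226600 /6250979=507.16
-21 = -21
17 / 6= 2.83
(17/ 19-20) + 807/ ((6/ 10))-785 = 10277/ 19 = 540.89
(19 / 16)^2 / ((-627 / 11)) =-19 / 768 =-0.02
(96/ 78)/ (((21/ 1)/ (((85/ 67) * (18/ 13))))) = 8160/ 79261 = 0.10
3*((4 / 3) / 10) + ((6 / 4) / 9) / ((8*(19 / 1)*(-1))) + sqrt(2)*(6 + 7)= 1819 / 4560 + 13*sqrt(2)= 18.78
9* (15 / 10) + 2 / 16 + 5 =18.62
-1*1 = -1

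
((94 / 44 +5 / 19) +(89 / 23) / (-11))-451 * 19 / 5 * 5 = -82362679 / 9614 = -8566.95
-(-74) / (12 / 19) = 703 / 6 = 117.17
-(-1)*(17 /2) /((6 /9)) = 51 /4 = 12.75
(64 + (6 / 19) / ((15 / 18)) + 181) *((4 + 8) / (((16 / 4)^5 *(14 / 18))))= 629397 / 170240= 3.70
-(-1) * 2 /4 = 1 /2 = 0.50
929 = 929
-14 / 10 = -7 / 5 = -1.40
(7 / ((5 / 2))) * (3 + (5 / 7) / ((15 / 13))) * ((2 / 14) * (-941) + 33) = -1027.81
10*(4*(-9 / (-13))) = 360 / 13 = 27.69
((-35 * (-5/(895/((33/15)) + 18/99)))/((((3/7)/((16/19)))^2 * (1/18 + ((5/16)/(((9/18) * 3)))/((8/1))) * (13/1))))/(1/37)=140492800/2426281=57.90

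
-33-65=-98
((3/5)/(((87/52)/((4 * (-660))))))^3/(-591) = 6899069878272/4804633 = 1435920.26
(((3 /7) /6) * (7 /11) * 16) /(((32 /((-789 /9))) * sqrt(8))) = -263 * sqrt(2) /528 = -0.70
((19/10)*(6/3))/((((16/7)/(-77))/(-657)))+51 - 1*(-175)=6746417/80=84330.21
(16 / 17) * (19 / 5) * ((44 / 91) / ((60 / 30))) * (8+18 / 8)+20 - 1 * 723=-5369153 / 7735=-694.14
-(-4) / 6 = 2 / 3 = 0.67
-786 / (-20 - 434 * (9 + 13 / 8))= 1048 / 6175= 0.17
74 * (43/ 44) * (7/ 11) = 11137/ 242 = 46.02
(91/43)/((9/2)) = 182/387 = 0.47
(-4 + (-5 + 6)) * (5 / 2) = -15 / 2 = -7.50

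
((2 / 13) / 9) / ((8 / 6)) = 1 / 78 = 0.01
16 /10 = 8 /5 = 1.60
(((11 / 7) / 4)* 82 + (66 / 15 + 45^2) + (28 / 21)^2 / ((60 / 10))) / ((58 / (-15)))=-3897011 / 7308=-533.25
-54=-54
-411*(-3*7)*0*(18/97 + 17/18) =0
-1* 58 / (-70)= 29 / 35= 0.83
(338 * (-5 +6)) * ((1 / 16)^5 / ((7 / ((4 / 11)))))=169 / 10092544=0.00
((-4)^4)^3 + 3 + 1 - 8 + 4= 16777216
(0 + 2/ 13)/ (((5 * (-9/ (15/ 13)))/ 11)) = -22/ 507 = -0.04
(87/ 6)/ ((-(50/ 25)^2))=-29/ 8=-3.62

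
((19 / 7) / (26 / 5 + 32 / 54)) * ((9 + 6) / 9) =4275 / 5474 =0.78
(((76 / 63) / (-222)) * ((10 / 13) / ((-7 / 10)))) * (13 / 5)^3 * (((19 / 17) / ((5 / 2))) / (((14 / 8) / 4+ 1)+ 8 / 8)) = 1201408 / 62412525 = 0.02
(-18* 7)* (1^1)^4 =-126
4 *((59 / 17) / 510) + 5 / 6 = 2487 / 2890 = 0.86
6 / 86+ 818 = 35177 / 43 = 818.07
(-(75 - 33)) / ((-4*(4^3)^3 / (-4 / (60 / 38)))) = -133 / 1310720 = -0.00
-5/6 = -0.83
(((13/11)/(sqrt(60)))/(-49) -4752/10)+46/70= -16609/35 -13 * sqrt(15)/16170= -474.55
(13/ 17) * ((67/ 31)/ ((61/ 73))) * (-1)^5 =-63583/ 32147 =-1.98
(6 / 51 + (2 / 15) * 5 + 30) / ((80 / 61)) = 9577 / 408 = 23.47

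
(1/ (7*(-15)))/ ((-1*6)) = 0.00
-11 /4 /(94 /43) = -473 /376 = -1.26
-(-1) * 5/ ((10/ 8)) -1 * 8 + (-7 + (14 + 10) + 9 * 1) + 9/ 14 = 317/ 14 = 22.64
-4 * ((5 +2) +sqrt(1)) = -32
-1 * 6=-6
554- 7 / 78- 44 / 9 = 128471 / 234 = 549.02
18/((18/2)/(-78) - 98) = -468/2551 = -0.18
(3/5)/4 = 3/20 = 0.15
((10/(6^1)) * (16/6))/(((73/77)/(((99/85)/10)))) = 0.55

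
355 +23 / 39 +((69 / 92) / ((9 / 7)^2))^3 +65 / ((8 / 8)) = 6889214749 / 16376256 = 420.68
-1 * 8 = -8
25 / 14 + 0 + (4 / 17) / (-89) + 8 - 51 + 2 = -830693 / 21182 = -39.22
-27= -27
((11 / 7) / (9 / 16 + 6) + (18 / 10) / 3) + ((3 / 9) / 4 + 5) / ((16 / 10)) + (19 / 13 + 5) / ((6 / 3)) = 2215937 / 305760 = 7.25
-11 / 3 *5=-55 / 3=-18.33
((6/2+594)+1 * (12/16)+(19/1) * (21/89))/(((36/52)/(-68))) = -15793765/267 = -59152.68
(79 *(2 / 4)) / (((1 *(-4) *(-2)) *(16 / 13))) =1027 / 256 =4.01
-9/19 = -0.47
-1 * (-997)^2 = -994009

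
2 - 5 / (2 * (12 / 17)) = -37 / 24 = -1.54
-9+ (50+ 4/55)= 2259/55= 41.07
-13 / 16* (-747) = 9711 / 16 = 606.94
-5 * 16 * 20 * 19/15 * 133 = -808640/3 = -269546.67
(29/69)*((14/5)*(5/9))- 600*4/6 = -247994/621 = -399.35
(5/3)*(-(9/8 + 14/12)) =-275/72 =-3.82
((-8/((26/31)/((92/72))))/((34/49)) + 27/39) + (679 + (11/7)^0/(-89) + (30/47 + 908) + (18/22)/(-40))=5750133335957/3660794280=1570.73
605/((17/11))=391.47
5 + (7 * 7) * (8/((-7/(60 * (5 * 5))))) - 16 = -84011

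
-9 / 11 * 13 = -117 / 11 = -10.64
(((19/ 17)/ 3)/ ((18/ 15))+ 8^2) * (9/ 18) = 19679/ 612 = 32.16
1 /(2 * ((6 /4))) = 1 /3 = 0.33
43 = 43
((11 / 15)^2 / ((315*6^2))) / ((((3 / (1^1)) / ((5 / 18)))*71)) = 121 / 1956490200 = 0.00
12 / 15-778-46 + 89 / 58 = -238283 / 290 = -821.67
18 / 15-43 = -209 / 5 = -41.80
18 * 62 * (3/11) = 3348/11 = 304.36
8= 8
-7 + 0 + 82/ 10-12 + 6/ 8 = -201/ 20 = -10.05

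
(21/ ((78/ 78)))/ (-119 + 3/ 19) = -399/ 2258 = -0.18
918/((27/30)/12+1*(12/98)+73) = 12.54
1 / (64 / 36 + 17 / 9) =3 / 11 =0.27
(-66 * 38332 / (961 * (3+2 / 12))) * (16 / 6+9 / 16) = -1581195 / 589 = -2684.54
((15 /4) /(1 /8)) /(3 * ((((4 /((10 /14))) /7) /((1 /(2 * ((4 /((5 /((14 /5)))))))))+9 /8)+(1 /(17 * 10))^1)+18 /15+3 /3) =1.84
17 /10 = 1.70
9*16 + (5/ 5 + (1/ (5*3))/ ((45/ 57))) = 32644/ 225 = 145.08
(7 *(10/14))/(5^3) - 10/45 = -41/225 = -0.18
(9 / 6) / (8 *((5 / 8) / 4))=6 / 5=1.20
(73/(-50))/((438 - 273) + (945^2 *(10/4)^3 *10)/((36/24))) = -73/4651180125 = -0.00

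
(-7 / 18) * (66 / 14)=-11 / 6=-1.83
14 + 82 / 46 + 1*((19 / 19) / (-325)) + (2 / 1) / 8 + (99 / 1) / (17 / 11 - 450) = 2331741939 / 147496700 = 15.81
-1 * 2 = -2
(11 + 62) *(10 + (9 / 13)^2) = 129283 / 169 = 764.99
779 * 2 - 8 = 1550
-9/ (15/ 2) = -6/ 5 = -1.20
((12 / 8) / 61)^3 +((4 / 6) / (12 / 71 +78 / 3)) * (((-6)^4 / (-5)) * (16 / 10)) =-445564891773 / 42173069800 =-10.57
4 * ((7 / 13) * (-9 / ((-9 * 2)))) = 1.08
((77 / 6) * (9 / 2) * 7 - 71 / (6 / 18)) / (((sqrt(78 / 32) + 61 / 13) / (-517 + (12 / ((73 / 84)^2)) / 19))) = -25363630897020 / 1072146839 + 1351340990415 * sqrt(39) / 1072146839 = -15785.63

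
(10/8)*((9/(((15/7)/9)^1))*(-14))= -1323/2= -661.50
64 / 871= 0.07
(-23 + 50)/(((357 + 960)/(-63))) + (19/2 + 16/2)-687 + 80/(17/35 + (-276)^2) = -1570255816635/2340903406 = -670.79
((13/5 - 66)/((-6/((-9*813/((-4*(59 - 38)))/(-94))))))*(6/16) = -773163/210560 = -3.67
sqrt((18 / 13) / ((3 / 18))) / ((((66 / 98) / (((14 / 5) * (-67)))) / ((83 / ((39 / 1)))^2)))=-633264436 * sqrt(39) / 1087515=-3636.49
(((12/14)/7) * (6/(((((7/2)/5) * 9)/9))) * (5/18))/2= 50/343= 0.15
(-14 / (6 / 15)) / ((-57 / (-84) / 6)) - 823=-21517 / 19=-1132.47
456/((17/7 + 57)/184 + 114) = 36708/9203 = 3.99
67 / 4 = 16.75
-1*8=-8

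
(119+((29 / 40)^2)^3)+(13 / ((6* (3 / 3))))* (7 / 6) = 4485353409889 / 36864000000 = 121.67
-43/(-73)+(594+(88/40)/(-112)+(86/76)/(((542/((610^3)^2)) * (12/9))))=16980857787638946578553/210491120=80672561330088.16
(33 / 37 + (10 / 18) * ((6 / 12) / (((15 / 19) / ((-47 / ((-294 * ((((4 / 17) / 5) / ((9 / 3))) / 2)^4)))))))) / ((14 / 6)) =5174282862339 / 812224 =6370512.15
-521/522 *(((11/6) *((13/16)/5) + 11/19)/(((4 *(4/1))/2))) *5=-4166437/7617024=-0.55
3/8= 0.38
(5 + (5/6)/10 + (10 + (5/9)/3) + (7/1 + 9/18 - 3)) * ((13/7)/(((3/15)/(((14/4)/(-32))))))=-138775/6912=-20.08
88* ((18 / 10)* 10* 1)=1584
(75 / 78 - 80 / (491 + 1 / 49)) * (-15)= -124895 / 10426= -11.98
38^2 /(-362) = -722 /181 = -3.99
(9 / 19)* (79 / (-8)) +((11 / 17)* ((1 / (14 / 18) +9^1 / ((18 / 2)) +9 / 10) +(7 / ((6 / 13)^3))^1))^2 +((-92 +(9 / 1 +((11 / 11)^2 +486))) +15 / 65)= 11081452285633087 / 4079795428800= 2716.18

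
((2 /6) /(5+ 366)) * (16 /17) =0.00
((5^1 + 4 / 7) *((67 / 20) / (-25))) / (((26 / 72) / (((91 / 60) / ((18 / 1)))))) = -871 / 5000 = -0.17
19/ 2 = 9.50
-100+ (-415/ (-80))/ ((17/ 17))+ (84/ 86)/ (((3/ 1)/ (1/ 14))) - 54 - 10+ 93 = -45263/ 688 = -65.79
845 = 845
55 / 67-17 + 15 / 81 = -28933 / 1809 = -15.99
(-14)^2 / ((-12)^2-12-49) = 196 / 83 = 2.36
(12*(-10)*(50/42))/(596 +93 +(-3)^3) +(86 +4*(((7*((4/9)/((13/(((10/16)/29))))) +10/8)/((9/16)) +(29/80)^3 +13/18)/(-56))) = 6199733518510417/72452330496000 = 85.57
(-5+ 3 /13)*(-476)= 29512 /13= 2270.15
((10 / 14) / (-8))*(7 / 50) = -1 / 80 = -0.01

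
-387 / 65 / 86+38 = 4931 / 130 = 37.93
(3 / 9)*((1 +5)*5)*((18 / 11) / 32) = 0.51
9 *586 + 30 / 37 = 195168 / 37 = 5274.81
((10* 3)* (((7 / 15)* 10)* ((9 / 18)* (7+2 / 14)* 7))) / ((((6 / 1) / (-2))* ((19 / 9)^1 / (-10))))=105000 / 19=5526.32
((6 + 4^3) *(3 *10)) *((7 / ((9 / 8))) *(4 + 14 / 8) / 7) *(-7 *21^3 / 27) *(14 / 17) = -1082370800 / 51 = -21222956.86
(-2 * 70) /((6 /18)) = -420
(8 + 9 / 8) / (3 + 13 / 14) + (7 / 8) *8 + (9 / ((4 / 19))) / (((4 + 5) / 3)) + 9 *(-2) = 613 / 110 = 5.57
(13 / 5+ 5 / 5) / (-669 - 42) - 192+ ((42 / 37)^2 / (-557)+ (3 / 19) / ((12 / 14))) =-2195535129763 / 11445620330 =-191.82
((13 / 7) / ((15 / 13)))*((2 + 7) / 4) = 507 / 140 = 3.62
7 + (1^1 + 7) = 15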